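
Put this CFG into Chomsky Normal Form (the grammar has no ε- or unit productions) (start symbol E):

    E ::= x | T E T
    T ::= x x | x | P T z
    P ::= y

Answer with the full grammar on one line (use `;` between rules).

E ::= x | T Y1; T ::= X1 X1 | x | P Y2; P ::= y; X1 ::= x; X2 ::= z; Y1 ::= E T; Y2 ::= T X2

Introduce a nonterminal for each terminal appearing in a rule of length ≥ 2: X1 → x, X2 → z.
Binarize each right-hand side of length ≥ 3 by chaining fresh nonterminals (Y1, Y2, …): affected rules were E → T E T; T → P T X2.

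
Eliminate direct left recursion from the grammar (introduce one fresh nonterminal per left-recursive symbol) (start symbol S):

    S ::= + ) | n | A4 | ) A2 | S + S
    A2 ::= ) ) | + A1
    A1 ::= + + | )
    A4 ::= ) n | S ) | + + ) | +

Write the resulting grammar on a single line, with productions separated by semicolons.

S ::= + ) S' | n S' | A4 S' | ) A2 S'; A2 ::= ) ) | + A1; A1 ::= + + | ); A4 ::= ) n | S ) | + + ) | +; S' ::= + S S' | ε

Left recursion appears on S.
For S: α = {+ S}, β = {+ ), n, A4, ) A2}. Rewrite as S → β S' and S' → α S' | ε.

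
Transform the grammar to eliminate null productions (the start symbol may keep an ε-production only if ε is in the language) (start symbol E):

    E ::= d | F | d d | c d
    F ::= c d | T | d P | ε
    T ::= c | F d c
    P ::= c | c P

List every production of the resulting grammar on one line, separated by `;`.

E ::= d | F | d d | c d | ε; F ::= c d | T | d P; T ::= c | F d c | d c; P ::= c | c P

Nullable nonterminals: {E, F}.
ε ∈ L(G) since E is nullable, so keep E → ε.
Add the nullable-subset variants: T → F d c gives F d c | d c.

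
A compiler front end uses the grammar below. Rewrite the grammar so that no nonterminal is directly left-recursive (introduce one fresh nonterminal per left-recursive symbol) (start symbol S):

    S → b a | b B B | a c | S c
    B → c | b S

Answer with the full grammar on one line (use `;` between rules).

S → b a S' | b B B S' | a c S'; B → c | b S; S' → c S' | ε

Directly left-recursive nonterminal: S.
For S: α = {c}, β = {b a, b B B, a c}. Rewrite as S → β S' and S' → α S' | ε.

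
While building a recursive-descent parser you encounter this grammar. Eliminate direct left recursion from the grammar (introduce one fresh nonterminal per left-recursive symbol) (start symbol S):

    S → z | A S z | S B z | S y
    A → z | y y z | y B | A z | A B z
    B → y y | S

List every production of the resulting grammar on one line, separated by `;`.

S, A are directly left-recursive.
For S: α = {B z, y}, β = {z, A S z}. Rewrite as S → β S' and S' → α S' | ε.
For A: α = {z, B z}, β = {z, y y z, y B}. Rewrite as A → β A' and A' → α A' | ε.

S → z S' | A S z S'; A → z A' | y y z A' | y B A'; B → y y | S; S' → B z S' | y S' | ε; A' → z A' | B z A' | ε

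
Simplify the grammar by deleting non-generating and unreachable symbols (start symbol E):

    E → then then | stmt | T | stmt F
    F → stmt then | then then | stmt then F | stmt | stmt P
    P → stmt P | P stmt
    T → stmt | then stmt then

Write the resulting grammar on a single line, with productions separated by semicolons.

Generating nonterminals: {E, F, T}.
Reachable from E after that: {E, F, T}.
Removed useless symbols: {P} and every production mentioning them.

E → then then | stmt | T | stmt F; F → stmt then | then then | stmt then F | stmt; T → stmt | then stmt then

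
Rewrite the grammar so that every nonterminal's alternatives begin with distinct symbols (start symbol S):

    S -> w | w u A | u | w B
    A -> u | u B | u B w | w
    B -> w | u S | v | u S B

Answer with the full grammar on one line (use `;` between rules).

S -> u | w S'; A -> w | u A'; B -> w | v | u S B'; S' -> ε | u A | B; A' -> ε | B A''; B' -> ε | B; A'' -> ε | w

S has alternatives sharing prefix 'w': factor to S → w S' with S' → ε | u A | B.
A has alternatives sharing prefix 'u': factor to A → u A' with A' → ε | B | B w.
B has alternatives sharing prefix 'u S': factor to B → u S B' with B' → ε | B.
A' has alternatives sharing prefix 'B': factor to A' → B A'' with A'' → ε | w.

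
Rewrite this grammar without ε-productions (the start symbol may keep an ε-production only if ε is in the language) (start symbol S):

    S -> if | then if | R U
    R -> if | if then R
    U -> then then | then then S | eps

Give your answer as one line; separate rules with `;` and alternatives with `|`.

Nullable nonterminals: {U}.
ε ∉ L(G), so no ε-production is kept.
For each production, add variants omitting each subset of nullable occurrences: S → R U gives R U | R.

S -> if | then if | R U | R; R -> if | if then R; U -> then then | then then S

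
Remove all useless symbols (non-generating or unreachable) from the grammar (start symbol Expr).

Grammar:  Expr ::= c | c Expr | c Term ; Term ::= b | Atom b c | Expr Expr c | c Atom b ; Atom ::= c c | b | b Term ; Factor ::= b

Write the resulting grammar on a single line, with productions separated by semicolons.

Expr ::= c | c Expr | c Term; Term ::= b | Atom b c | Expr Expr c | c Atom b; Atom ::= c c | b | b Term

Generating nonterminals: {Atom, Expr, Factor, Term}.
Reachable from Expr after that: {Atom, Expr, Term}.
Removed useless symbols: {Factor} and every production mentioning them.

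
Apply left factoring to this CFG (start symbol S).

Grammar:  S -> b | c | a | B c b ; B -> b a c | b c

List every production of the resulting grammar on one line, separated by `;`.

B has alternatives sharing prefix 'b': factor to B → b B' with B' → a c | c.

S -> b | c | a | B c b; B -> b B'; B' -> a c | c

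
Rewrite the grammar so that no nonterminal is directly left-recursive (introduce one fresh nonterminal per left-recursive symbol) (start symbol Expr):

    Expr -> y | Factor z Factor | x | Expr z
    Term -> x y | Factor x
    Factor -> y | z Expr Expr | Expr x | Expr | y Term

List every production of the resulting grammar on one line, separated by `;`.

Directly left-recursive nonterminal: Expr.
For Expr: α = {z}, β = {y, Factor z Factor, x}. Rewrite as Expr → β Expr1 and Expr1 → α Expr1 | ε.

Expr -> y Expr1 | Factor z Factor Expr1 | x Expr1; Term -> x y | Factor x; Factor -> y | z Expr Expr | Expr x | Expr | y Term; Expr1 -> z Expr1 | ε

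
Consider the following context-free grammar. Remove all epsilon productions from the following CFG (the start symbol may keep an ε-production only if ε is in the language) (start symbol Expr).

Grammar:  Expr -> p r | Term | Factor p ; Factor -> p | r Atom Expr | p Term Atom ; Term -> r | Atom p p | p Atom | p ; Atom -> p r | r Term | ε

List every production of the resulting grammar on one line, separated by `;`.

The nullable symbols are {Atom}.
ε ∉ L(G), so no ε-production is kept.
For each production, add variants omitting each subset of nullable occurrences: Factor → r Atom Expr gives r Atom Expr | r Expr. Factor → p Term Atom gives p Term Atom | p Term. Term → Atom p p gives Atom p p | p p. Term → p Atom gives p Atom | p.

Expr -> p r | Term | Factor p; Factor -> p | r Atom Expr | r Expr | p Term Atom | p Term; Term -> r | Atom p p | p p | p Atom | p; Atom -> p r | r Term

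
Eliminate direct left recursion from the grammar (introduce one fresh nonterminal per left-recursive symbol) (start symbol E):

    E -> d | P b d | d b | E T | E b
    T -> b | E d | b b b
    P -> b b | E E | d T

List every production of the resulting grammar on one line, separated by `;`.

E -> d E' | P b d E' | d b E'; T -> b | E d | b b b; P -> b b | E E | d T; E' -> T E' | b E' | ε

Directly left-recursive nonterminal: E.
For E: α = {T, b}, β = {d, P b d, d b}. Rewrite as E → β E' and E' → α E' | ε.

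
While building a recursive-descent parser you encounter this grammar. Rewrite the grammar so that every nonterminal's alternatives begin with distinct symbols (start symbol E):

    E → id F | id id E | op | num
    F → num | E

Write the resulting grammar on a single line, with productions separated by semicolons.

E → op | num | id E'; F → num | E; E' → F | id E

E has alternatives sharing prefix 'id': factor to E → id E' with E' → F | id E.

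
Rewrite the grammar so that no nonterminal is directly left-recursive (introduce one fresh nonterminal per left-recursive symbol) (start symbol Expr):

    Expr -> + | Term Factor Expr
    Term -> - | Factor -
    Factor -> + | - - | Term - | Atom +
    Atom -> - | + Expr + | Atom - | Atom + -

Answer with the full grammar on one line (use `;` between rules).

Expr -> + | Term Factor Expr; Term -> - | Factor -; Factor -> + | - - | Term - | Atom +; Atom -> - Atom1 | + Expr + Atom1; Atom1 -> - Atom1 | + - Atom1 | ε

Atom is directly left-recursive.
For Atom: α = {-, + -}, β = {-, + Expr +}. Rewrite as Atom → β Atom1 and Atom1 → α Atom1 | ε.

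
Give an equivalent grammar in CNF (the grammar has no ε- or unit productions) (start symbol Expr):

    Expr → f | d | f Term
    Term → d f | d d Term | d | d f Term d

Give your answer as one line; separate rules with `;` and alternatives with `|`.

Expr → f | d | X1 Term; Term → X2 X1 | X2 Y1 | d | X2 Y2; X1 → f; X2 → d; Y1 → X2 Term; Y2 → X1 Y3; Y3 → Term X2

Introduce a nonterminal for each terminal appearing in a rule of length ≥ 2: X1 → f, X2 → d.
Binarize each right-hand side of length ≥ 3 by chaining fresh nonterminals (Y1, Y2, …): affected rules were Term → X2 X2 Term; Term → X2 X1 Term X2.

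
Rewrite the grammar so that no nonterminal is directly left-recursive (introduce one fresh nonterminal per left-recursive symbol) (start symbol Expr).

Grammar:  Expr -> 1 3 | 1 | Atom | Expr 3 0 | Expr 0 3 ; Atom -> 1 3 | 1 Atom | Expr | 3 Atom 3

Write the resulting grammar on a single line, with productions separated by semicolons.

Expr -> 1 3 Expr1 | 1 Expr1 | Atom Expr1; Atom -> 1 3 | 1 Atom | Expr | 3 Atom 3; Expr1 -> 3 0 Expr1 | 0 3 Expr1 | ε

Directly left-recursive nonterminal: Expr.
For Expr: α = {3 0, 0 3}, β = {1 3, 1, Atom}. Rewrite as Expr → β Expr1 and Expr1 → α Expr1 | ε.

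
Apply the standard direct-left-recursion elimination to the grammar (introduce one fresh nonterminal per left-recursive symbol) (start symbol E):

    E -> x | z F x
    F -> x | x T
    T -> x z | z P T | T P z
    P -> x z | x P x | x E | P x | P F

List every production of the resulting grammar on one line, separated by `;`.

T, P are directly left-recursive.
For T: α = {P z}, β = {x z, z P T}. Rewrite as T → β T' and T' → α T' | ε.
For P: α = {x, F}, β = {x z, x P x, x E}. Rewrite as P → β P' and P' → α P' | ε.

E -> x | z F x; F -> x | x T; T -> x z T' | z P T T'; P -> x z P' | x P x P' | x E P'; T' -> P z T' | eps; P' -> x P' | F P' | eps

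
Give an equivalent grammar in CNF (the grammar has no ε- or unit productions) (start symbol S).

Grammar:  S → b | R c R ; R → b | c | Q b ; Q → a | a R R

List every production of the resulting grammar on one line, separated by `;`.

S → b | R Y1; R → b | c | Q X2; Q → a | X3 Y2; X1 → c; X2 → b; X3 → a; Y1 → X1 R; Y2 → R R

Introduce a nonterminal for each terminal appearing in a rule of length ≥ 2: X1 → c, X2 → b, X3 → a.
Binarize each right-hand side of length ≥ 3 by chaining fresh nonterminals (Y1, Y2, …): affected rules were S → R X1 R; Q → X3 R R.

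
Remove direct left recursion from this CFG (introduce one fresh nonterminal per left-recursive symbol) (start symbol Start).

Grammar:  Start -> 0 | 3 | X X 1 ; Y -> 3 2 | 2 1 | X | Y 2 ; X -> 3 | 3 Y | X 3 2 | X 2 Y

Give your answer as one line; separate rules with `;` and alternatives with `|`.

Start -> 0 | 3 | X X 1; Y -> 3 2 Y1 | 2 1 Y1 | X Y1; X -> 3 X1 | 3 Y X1; Y1 -> 2 Y1 | ε; X1 -> 3 2 X1 | 2 Y X1 | ε

Left recursion appears on Y, X.
For Y: α = {2}, β = {3 2, 2 1, X}. Rewrite as Y → β Y1 and Y1 → α Y1 | ε.
For X: α = {3 2, 2 Y}, β = {3, 3 Y}. Rewrite as X → β X1 and X1 → α X1 | ε.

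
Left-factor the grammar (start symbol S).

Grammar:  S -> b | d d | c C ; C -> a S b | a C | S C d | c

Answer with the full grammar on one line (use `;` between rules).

C has alternatives sharing prefix 'a': factor to C → a C' with C' → S b | C.

S -> b | d d | c C; C -> S C d | c | a C'; C' -> S b | C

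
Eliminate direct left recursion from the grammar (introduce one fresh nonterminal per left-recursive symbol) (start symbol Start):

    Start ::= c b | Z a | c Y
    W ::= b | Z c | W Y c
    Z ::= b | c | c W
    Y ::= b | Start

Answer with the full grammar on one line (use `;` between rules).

Start ::= c b | Z a | c Y; W ::= b W1 | Z c W1; Z ::= b | c | c W; Y ::= b | Start; W1 ::= Y c W1 | ε

Directly left-recursive nonterminal: W.
For W: α = {Y c}, β = {b, Z c}. Rewrite as W → β W1 and W1 → α W1 | ε.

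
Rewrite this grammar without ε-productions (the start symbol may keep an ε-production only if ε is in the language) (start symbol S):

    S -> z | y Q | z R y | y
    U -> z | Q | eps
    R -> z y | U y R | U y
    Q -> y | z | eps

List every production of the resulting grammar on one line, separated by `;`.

S -> z | y Q | y | z R y; U -> z | Q; R -> z y | U y R | y R | U y | y; Q -> y | z

The nullable symbols are {Q, U}.
ε ∉ L(G), so no ε-production is kept.
Add the nullable-subset variants: S → y Q gives y Q | y. R → U y R gives U y R | y R. R → U y gives U y | y.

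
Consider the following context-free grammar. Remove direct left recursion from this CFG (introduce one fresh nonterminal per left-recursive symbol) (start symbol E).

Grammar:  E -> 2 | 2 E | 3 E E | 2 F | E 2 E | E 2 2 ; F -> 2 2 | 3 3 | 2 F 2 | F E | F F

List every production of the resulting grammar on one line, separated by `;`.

E -> 2 E' | 2 E E' | 3 E E E' | 2 F E'; F -> 2 2 F' | 3 3 F' | 2 F 2 F'; E' -> 2 E E' | 2 2 E' | epsilon; F' -> E F' | F F' | epsilon

Left recursion appears on E, F.
For E: α = {2 E, 2 2}, β = {2, 2 E, 3 E E, 2 F}. Rewrite as E → β E' and E' → α E' | ε.
For F: α = {E, F}, β = {2 2, 3 3, 2 F 2}. Rewrite as F → β F' and F' → α F' | ε.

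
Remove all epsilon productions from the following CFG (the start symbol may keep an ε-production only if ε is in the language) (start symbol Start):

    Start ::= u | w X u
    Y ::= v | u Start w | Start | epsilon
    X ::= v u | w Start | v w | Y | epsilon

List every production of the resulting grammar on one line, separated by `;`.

Start ::= u | w X u | w u; Y ::= v | u Start w | Start; X ::= v u | w Start | v w | Y

Nullable nonterminals: {X, Y}.
ε ∉ L(G), so no ε-production is kept.
Add the nullable-subset variants: Start → w X u gives w X u | w u.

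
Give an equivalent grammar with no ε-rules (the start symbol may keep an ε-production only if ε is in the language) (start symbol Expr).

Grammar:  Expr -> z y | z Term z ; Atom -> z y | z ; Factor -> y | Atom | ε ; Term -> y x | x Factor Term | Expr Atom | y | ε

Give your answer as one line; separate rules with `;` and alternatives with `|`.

Expr -> z y | z Term z | z z; Atom -> z y | z; Factor -> y | Atom; Term -> y x | x Factor Term | x Factor | x Term | x | Expr Atom | y

The nullable symbols are {Factor, Term}.
ε ∉ L(G), so no ε-production is kept.
For each production, add variants omitting each subset of nullable occurrences: Expr → z Term z gives z Term z | z z. Term → x Factor Term gives x Factor Term | x Factor | x Term | x.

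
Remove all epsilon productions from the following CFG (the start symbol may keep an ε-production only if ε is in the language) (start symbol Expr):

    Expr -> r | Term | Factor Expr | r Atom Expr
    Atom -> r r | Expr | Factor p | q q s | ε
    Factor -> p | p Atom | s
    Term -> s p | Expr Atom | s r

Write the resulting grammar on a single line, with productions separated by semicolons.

Expr -> r | Term | Factor Expr | r Atom Expr | r Expr; Atom -> r r | Expr | Factor p | q q s; Factor -> p | p Atom | s; Term -> s p | Expr Atom | Expr | s r

Nullable set = {Atom}.
ε ∉ L(G), so no ε-production is kept.
Expand every rule over subsets of its nullable positions: Expr → r Atom Expr gives r Atom Expr | r Expr. Term → Expr Atom gives Expr Atom | Expr.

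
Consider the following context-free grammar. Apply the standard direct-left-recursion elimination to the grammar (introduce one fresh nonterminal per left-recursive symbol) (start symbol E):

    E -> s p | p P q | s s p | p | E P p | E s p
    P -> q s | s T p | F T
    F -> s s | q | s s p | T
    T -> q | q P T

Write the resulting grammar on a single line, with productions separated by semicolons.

E is directly left-recursive.
For E: α = {P p, s p}, β = {s p, p P q, s s p, p}. Rewrite as E → β E' and E' → α E' | ε.

E -> s p E' | p P q E' | s s p E' | p E'; P -> q s | s T p | F T; F -> s s | q | s s p | T; T -> q | q P T; E' -> P p E' | s p E' | ε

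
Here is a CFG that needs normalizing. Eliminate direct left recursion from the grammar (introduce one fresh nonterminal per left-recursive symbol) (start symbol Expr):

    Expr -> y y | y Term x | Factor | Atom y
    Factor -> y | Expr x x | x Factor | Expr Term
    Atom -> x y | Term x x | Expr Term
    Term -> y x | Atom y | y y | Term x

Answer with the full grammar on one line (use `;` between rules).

Left recursion appears on Term.
For Term: α = {x}, β = {y x, Atom y, y y}. Rewrite as Term → β Term1 and Term1 → α Term1 | ε.

Expr -> y y | y Term x | Factor | Atom y; Factor -> y | Expr x x | x Factor | Expr Term; Atom -> x y | Term x x | Expr Term; Term -> y x Term1 | Atom y Term1 | y y Term1; Term1 -> x Term1 | ε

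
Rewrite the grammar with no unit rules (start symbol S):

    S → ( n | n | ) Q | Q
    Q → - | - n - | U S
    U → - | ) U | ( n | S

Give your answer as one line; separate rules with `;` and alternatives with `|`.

Unit pairs: S ⇒* {Q}; U ⇒* {Q, S}.
Replace each nonterminal's rules with the union of the non-unit rules of every nonterminal it unit-derives.

S → ( n | n | ) Q | - | - n - | U S; Q → - | - n - | U S; U → - | ) U | ( n | n | ) Q | - n - | U S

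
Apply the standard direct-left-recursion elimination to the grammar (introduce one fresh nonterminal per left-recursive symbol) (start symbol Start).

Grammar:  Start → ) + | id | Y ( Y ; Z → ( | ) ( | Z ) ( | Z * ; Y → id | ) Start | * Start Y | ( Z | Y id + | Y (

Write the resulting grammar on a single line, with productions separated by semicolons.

Directly left-recursive nonterminals: Z, Y.
For Z: α = {) (, *}, β = {(, ) (}. Rewrite as Z → β Z1 and Z1 → α Z1 | ε.
For Y: α = {id +, (}, β = {id, ) Start, * Start Y, ( Z}. Rewrite as Y → β Y1 and Y1 → α Y1 | ε.

Start → ) + | id | Y ( Y; Z → ( Z1 | ) ( Z1; Y → id Y1 | ) Start Y1 | * Start Y Y1 | ( Z Y1; Z1 → ) ( Z1 | * Z1 | eps; Y1 → id + Y1 | ( Y1 | eps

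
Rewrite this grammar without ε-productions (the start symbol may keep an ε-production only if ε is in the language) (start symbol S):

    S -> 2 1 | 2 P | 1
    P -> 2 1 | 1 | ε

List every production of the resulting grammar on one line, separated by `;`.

Nullable set = {P}.
ε ∉ L(G), so no ε-production is kept.
Expand every rule over subsets of its nullable positions: S → 2 P gives 2 P | 2.

S -> 2 1 | 2 P | 2 | 1; P -> 2 1 | 1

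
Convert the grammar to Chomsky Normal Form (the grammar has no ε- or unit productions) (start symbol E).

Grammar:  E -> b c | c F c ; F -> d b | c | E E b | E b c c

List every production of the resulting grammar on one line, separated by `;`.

E -> X1 X2 | X2 Y1; F -> X3 X1 | c | E Y2 | E Y3; X1 -> b; X2 -> c; X3 -> d; Y1 -> F X2; Y2 -> E X1; Y3 -> X1 Y4; Y4 -> X2 X2

Introduce a nonterminal for each terminal appearing in a rule of length ≥ 2: X1 → b, X2 → c, X3 → d.
Binarize each right-hand side of length ≥ 3 by chaining fresh nonterminals (Y1, Y2, …): affected rules were E → X2 F X2; F → E E X1; F → E X1 X2 X2.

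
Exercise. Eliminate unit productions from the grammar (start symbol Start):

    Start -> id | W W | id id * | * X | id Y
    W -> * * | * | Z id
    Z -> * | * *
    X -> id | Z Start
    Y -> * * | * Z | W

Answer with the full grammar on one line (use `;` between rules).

Start -> id | W W | id id * | * X | id Y; W -> * * | * | Z id; Z -> * | * *; X -> id | Z Start; Y -> * * | * | Z id | * Z

Unit pairs: Y ⇒* {W}.
For each unit pair (A, B), copy every non-unit production of B to A, then drop all unit productions.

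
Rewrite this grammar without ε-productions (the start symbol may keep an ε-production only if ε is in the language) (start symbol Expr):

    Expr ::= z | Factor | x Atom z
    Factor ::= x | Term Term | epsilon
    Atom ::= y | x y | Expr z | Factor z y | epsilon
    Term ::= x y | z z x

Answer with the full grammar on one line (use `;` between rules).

Expr ::= z | Factor | x Atom z | x z | epsilon; Factor ::= x | Term Term; Atom ::= y | x y | Expr z | z | Factor z y | z y; Term ::= x y | z z x

Nullable nonterminals: {Atom, Expr, Factor}.
ε ∈ L(G) since Expr is nullable, so keep Expr → ε.
For each production, add variants omitting each subset of nullable occurrences: Expr → x Atom z gives x Atom z | x z. Atom → Expr z gives Expr z | z. Atom → Factor z y gives Factor z y | z y.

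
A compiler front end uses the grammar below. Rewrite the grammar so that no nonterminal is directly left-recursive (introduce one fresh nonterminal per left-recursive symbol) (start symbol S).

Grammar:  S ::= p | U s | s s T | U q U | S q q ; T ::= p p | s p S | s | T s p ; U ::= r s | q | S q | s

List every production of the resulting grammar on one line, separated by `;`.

Directly left-recursive nonterminals: S, T.
For S: α = {q q}, β = {p, U s, s s T, U q U}. Rewrite as S → β S' and S' → α S' | ε.
For T: α = {s p}, β = {p p, s p S, s}. Rewrite as T → β T' and T' → α T' | ε.

S ::= p S' | U s S' | s s T S' | U q U S'; T ::= p p T' | s p S T' | s T'; U ::= r s | q | S q | s; S' ::= q q S' | ε; T' ::= s p T' | ε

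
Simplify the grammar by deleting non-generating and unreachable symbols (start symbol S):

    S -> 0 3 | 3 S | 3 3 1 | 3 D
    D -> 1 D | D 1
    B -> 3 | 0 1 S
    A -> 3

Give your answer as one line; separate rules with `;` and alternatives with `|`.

Generating nonterminals: {A, B, S}.
Reachable from S after that: {S}.
Removed useless symbols: {A, B, D} and every production mentioning them.

S -> 0 3 | 3 S | 3 3 1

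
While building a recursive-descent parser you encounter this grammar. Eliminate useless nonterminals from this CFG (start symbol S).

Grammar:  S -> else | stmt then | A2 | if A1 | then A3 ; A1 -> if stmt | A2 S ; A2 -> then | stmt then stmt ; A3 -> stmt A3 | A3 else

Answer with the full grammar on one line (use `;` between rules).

S -> else | stmt then | A2 | if A1; A1 -> if stmt | A2 S; A2 -> then | stmt then stmt

Generating nonterminals: {A1, A2, S}.
Reachable from S after that: {A1, A2, S}.
Removed useless symbols: {A3} and every production mentioning them.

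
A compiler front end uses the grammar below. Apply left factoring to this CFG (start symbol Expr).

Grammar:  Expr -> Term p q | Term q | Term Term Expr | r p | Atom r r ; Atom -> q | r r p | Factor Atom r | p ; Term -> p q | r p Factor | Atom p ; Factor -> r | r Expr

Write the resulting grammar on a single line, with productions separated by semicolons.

Expr has alternatives sharing prefix 'Term': factor to Expr → Term Expr1 with Expr1 → p q | q | Term Expr.
Factor has alternatives sharing prefix 'r': factor to Factor → r Factor1 with Factor1 → ε | Expr.

Expr -> r p | Atom r r | Term Expr1; Atom -> q | r r p | Factor Atom r | p; Term -> p q | r p Factor | Atom p; Factor -> r Factor1; Expr1 -> p q | q | Term Expr; Factor1 -> ε | Expr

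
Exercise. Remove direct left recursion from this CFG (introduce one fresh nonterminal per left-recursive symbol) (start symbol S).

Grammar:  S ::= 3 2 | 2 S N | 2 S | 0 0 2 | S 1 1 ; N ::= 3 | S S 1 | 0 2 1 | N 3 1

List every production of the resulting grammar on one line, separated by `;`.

Directly left-recursive nonterminals: S, N.
For S: α = {1 1}, β = {3 2, 2 S N, 2 S, 0 0 2}. Rewrite as S → β S' and S' → α S' | ε.
For N: α = {3 1}, β = {3, S S 1, 0 2 1}. Rewrite as N → β N' and N' → α N' | ε.

S ::= 3 2 S' | 2 S N S' | 2 S S' | 0 0 2 S'; N ::= 3 N' | S S 1 N' | 0 2 1 N'; S' ::= 1 1 S' | ε; N' ::= 3 1 N' | ε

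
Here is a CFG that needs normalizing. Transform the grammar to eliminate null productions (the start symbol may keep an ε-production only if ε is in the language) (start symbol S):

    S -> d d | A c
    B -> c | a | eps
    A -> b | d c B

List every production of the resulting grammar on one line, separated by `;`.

The nullable symbols are {B}.
ε ∉ L(G), so no ε-production is kept.
Expand every rule over subsets of its nullable positions: A → d c B gives d c B | d c.

S -> d d | A c; B -> c | a; A -> b | d c B | d c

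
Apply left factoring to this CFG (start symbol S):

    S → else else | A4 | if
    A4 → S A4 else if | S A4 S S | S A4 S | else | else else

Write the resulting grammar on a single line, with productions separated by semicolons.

S → else else | A4 | if; A4 → S A4 A4' | else A4''; A4' → else if | S A4'''; A4'' → eps | else; A4''' → S | eps

A4 has alternatives sharing prefix 'S A4': factor to A4 → S A4 A4' with A4' → else if | S S | S.
A4 has alternatives sharing prefix 'else': factor to A4 → else A4'' with A4'' → ε | else.
A4' has alternatives sharing prefix 'S': factor to A4' → S A4''' with A4''' → S | ε.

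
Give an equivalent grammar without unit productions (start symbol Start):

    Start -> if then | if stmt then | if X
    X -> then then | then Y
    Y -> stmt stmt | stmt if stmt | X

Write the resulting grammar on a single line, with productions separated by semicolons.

Unit pairs: Y ⇒* {X}.
For every A with A ⇒* B via unit rules, add B's non-unit alternatives to A; then delete every rule of the form X → Y.

Start -> if then | if stmt then | if X; X -> then then | then Y; Y -> then then | then Y | stmt stmt | stmt if stmt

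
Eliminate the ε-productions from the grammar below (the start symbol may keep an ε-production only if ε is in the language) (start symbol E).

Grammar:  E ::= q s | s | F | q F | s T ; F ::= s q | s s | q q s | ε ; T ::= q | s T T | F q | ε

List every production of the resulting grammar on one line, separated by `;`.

Nullable nonterminals: {E, F, T}.
ε ∈ L(G) since E is nullable, so keep E → ε.
For each production, add variants omitting each subset of nullable occurrences: E → q F gives q F | q. T → s T T gives s T T | s T | s.

E ::= q s | s | F | q F | q | s T | ε; F ::= s q | s s | q q s; T ::= q | s T T | s T | s | F q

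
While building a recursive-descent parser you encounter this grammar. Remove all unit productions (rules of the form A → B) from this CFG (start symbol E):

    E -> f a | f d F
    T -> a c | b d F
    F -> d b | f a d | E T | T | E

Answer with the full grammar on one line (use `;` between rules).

Unit pairs: F ⇒* {E, T}.
For every A with A ⇒* B via unit rules, add B's non-unit alternatives to A; then delete every rule of the form X → Y.

E -> f a | f d F; T -> a c | b d F; F -> f a | f d F | d b | f a d | E T | a c | b d F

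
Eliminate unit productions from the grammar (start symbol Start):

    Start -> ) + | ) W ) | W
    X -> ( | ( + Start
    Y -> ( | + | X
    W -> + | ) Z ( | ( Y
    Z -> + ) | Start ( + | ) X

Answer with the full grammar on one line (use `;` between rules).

Unit pairs: Start ⇒* {W}; Y ⇒* {X}.
Replace each nonterminal's rules with the union of the non-unit rules of every nonterminal it unit-derives.

Start -> ) + | ) W ) | + | ) Z ( | ( Y; X -> ( | ( + Start; Y -> ( | ( + Start | +; W -> + | ) Z ( | ( Y; Z -> + ) | Start ( + | ) X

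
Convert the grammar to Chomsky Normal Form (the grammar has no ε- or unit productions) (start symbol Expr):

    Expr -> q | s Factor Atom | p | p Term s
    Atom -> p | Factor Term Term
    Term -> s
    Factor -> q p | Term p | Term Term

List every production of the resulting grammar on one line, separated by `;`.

Expr -> q | X1 Y1 | p | X2 Y2; Atom -> p | Factor Y3; Term -> s; Factor -> X3 X2 | Term X2 | Term Term; X1 -> s; X2 -> p; X3 -> q; Y1 -> Factor Atom; Y2 -> Term X1; Y3 -> Term Term

Introduce a nonterminal for each terminal appearing in a rule of length ≥ 2: X1 → s, X2 → p, X3 → q.
Binarize each right-hand side of length ≥ 3 by chaining fresh nonterminals (Y1, Y2, …): affected rules were Expr → X1 Factor Atom; Expr → X2 Term X1; Atom → Factor Term Term.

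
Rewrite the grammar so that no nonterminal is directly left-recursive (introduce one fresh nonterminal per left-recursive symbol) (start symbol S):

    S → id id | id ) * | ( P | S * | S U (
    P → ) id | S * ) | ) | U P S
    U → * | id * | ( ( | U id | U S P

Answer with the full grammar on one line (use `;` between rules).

S → id id S' | id ) * S' | ( P S'; P → ) id | S * ) | ) | U P S; U → * U' | id * U' | ( ( U'; S' → * S' | U ( S' | ε; U' → id U' | S P U' | ε

Left recursion appears on S, U.
For S: α = {*, U (}, β = {id id, id ) *, ( P}. Rewrite as S → β S' and S' → α S' | ε.
For U: α = {id, S P}, β = {*, id *, ( (}. Rewrite as U → β U' and U' → α U' | ε.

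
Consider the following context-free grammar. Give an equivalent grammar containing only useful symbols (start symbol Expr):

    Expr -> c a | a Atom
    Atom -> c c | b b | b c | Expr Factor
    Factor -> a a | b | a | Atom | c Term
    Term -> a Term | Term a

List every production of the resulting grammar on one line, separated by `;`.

Generating nonterminals: {Atom, Expr, Factor}.
Reachable from Expr after that: {Atom, Expr, Factor}.
Removed useless symbols: {Term} and every production mentioning them.

Expr -> c a | a Atom; Atom -> c c | b b | b c | Expr Factor; Factor -> a a | b | a | Atom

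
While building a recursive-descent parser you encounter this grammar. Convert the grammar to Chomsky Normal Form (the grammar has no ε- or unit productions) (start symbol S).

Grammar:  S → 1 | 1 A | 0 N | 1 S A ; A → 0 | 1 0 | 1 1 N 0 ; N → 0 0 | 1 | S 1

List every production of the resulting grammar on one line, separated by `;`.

S → 1 | X1 A | X2 N | X1 Y1; A → 0 | X1 X2 | X1 Y2; N → X2 X2 | 1 | S X1; X1 → 1; X2 → 0; Y1 → S A; Y2 → X1 Y3; Y3 → N X2

Introduce a nonterminal for each terminal appearing in a rule of length ≥ 2: X1 → 1, X2 → 0.
Binarize each right-hand side of length ≥ 3 by chaining fresh nonterminals (Y1, Y2, …): affected rules were S → X1 S A; A → X1 X1 N X2.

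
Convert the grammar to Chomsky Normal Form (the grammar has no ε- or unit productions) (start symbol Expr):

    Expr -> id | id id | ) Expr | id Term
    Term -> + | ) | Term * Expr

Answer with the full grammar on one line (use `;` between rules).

Expr -> id | X1 X1 | X2 Expr | X1 Term; Term -> + | ) | Term Y1; X1 -> id; X2 -> ); X3 -> *; Y1 -> X3 Expr

Introduce a nonterminal for each terminal appearing in a rule of length ≥ 2: X1 → id, X2 → ), X3 → *.
Binarize each right-hand side of length ≥ 3 by chaining fresh nonterminals (Y1, Y2, …): affected rules were Term → Term X3 Expr.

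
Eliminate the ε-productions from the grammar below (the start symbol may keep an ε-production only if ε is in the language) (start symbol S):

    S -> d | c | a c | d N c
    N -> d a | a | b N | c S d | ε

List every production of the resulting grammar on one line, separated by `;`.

The nullable symbols are {N}.
ε ∉ L(G), so no ε-production is kept.
Expand every rule over subsets of its nullable positions: S → d N c gives d N c | d c. N → b N gives b N | b.

S -> d | c | a c | d N c | d c; N -> d a | a | b N | b | c S d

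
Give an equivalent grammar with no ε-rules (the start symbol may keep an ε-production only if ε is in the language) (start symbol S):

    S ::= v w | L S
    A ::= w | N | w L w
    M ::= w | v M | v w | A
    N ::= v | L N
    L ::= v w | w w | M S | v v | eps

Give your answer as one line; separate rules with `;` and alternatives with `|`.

Nullable nonterminals: {L}.
ε ∉ L(G), so no ε-production is kept.
For each production, add variants omitting each subset of nullable occurrences: A → w L w gives w L w | w w.

S ::= v w | L S; A ::= w | N | w L w | w w; M ::= w | v M | v w | A; N ::= v | L N; L ::= v w | w w | M S | v v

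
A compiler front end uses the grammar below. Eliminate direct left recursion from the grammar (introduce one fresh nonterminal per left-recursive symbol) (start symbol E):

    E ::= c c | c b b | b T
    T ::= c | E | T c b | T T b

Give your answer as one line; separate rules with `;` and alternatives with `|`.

E ::= c c | c b b | b T; T ::= c T' | E T'; T' ::= c b T' | T b T' | ε

Left recursion appears on T.
For T: α = {c b, T b}, β = {c, E}. Rewrite as T → β T' and T' → α T' | ε.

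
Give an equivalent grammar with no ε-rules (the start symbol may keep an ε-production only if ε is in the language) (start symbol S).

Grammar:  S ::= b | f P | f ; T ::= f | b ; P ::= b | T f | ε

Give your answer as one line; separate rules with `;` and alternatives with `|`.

S ::= b | f P | f; T ::= f | b; P ::= b | T f

The nullable symbols are {P}.
ε ∉ L(G), so no ε-production is kept.
Add the nullable-subset variants: S → f P gives f P | f.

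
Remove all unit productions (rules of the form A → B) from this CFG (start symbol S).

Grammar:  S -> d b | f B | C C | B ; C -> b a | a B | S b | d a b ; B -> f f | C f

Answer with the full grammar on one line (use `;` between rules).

Unit pairs: S ⇒* {B}.
Replace each nonterminal's rules with the union of the non-unit rules of every nonterminal it unit-derives.

S -> f f | C f | d b | f B | C C; C -> b a | a B | S b | d a b; B -> f f | C f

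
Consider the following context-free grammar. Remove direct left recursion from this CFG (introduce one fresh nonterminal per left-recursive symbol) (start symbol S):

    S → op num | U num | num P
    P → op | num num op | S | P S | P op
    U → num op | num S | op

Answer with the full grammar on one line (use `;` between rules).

S → op num | U num | num P; P → op P' | num num op P' | S P'; U → num op | num S | op; P' → S P' | op P' | ε

P is directly left-recursive.
For P: α = {S, op}, β = {op, num num op, S}. Rewrite as P → β P' and P' → α P' | ε.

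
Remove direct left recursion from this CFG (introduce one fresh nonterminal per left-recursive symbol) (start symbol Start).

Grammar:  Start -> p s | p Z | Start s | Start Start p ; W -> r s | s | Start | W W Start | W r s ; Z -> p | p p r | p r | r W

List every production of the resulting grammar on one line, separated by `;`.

Start -> p s Start1 | p Z Start1; W -> r s W1 | s W1 | Start W1; Z -> p | p p r | p r | r W; Start1 -> s Start1 | Start p Start1 | epsilon; W1 -> W Start W1 | r s W1 | epsilon

Start, W are directly left-recursive.
For Start: α = {s, Start p}, β = {p s, p Z}. Rewrite as Start → β Start1 and Start1 → α Start1 | ε.
For W: α = {W Start, r s}, β = {r s, s, Start}. Rewrite as W → β W1 and W1 → α W1 | ε.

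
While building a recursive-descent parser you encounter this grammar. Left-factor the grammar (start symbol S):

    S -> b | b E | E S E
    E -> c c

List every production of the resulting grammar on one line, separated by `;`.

S -> E S E | b S'; E -> c c; S' -> ε | E

S has alternatives sharing prefix 'b': factor to S → b S' with S' → ε | E.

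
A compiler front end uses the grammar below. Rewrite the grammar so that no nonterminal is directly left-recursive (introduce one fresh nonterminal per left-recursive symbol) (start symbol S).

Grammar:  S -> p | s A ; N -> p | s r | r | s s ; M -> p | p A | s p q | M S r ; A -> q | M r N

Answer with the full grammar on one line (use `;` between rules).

Directly left-recursive nonterminal: M.
For M: α = {S r}, β = {p, p A, s p q}. Rewrite as M → β M' and M' → α M' | ε.

S -> p | s A; N -> p | s r | r | s s; M -> p M' | p A M' | s p q M'; A -> q | M r N; M' -> S r M' | ε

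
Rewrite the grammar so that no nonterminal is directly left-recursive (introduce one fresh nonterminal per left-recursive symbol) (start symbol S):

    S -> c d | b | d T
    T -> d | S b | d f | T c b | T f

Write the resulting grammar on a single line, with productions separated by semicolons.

S -> c d | b | d T; T -> d T' | S b T' | d f T'; T' -> c b T' | f T' | ε

Directly left-recursive nonterminal: T.
For T: α = {c b, f}, β = {d, S b, d f}. Rewrite as T → β T' and T' → α T' | ε.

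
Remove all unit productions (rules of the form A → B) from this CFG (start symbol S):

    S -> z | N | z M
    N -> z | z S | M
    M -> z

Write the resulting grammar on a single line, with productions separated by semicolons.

S -> z | z M | z S; N -> z | z S; M -> z

Unit pairs: N ⇒* {M}; S ⇒* {M, N}.
For every A with A ⇒* B via unit rules, add B's non-unit alternatives to A; then delete every rule of the form X → Y.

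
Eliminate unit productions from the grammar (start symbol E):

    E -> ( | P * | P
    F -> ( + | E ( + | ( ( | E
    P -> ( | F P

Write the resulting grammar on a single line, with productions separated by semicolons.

E -> ( | P * | F P; F -> ( | P * | ( + | E ( + | ( ( | F P; P -> ( | F P

Unit pairs: E ⇒* {P}; F ⇒* {E, P}.
For each unit pair (A, B), copy every non-unit production of B to A, then drop all unit productions.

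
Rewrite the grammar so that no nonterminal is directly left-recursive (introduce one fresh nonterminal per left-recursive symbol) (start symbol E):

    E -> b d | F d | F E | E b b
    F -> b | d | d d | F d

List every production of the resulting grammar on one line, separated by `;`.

E -> b d E' | F d E' | F E E'; F -> b F' | d F' | d d F'; E' -> b b E' | ε; F' -> d F' | ε

Left recursion appears on E, F.
For E: α = {b b}, β = {b d, F d, F E}. Rewrite as E → β E' and E' → α E' | ε.
For F: α = {d}, β = {b, d, d d}. Rewrite as F → β F' and F' → α F' | ε.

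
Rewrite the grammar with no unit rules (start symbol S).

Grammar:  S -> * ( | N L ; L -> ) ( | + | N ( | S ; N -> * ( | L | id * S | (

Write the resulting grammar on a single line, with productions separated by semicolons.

S -> * ( | N L; L -> ) ( | + | N ( | * ( | N L; N -> ) ( | + | N ( | * ( | N L | id * S | (

Unit pairs: L ⇒* {S}; N ⇒* {L, S}.
For every A with A ⇒* B via unit rules, add B's non-unit alternatives to A; then delete every rule of the form X → Y.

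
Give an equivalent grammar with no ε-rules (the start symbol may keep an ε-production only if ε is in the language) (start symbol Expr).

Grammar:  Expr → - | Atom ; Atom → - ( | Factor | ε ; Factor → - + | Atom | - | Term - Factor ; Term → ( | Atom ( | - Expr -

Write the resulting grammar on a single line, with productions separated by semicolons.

The nullable symbols are {Atom, Expr, Factor}.
ε ∈ L(G) since Expr is nullable, so keep Expr → ε.
For each production, add variants omitting each subset of nullable occurrences: Factor → Term - Factor gives Term - Factor | Term -. Term → - Expr - gives - Expr - | - -.

Expr → - | Atom | ε; Atom → - ( | Factor; Factor → - + | Atom | - | Term - Factor | Term -; Term → ( | Atom ( | - Expr - | - -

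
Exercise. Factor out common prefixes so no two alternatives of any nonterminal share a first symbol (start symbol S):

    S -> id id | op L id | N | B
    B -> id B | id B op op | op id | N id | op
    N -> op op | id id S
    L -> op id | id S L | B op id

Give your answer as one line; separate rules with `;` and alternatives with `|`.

S -> id id | op L id | N | B; B -> N id | id B B' | op B''; N -> op op | id id S; L -> op id | id S L | B op id; B' -> ε | op op; B'' -> id | ε

B has alternatives sharing prefix 'id B': factor to B → id B B' with B' → ε | op op.
B has alternatives sharing prefix 'op': factor to B → op B'' with B'' → id | ε.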